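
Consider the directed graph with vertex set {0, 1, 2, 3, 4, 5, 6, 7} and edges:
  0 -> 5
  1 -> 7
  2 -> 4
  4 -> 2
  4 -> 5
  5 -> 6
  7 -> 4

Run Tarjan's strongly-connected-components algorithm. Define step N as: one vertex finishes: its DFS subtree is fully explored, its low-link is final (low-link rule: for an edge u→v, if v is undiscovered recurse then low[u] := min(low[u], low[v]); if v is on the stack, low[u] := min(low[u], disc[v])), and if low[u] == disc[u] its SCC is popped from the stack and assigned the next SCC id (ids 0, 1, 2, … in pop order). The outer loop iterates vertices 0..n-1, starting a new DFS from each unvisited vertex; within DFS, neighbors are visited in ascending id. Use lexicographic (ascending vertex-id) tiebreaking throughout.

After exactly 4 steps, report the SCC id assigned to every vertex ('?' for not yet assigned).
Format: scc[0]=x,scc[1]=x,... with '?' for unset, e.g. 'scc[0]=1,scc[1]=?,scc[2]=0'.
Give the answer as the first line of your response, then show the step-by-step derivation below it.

scc[0]=2,scc[1]=?,scc[2]=?,scc[3]=?,scc[4]=?,scc[5]=1,scc[6]=0,scc[7]=?

step 1: low=(low[0]=0,low[1]=?,low[2]=?,low[3]=?,low[4]=?,low[5]=1,low[6]=2,low[7]=?); scc=(scc[0]=?,scc[1]=?,scc[2]=?,scc[3]=?,scc[4]=?,scc[5]=?,scc[6]=0,scc[7]=?)
step 2: low=(low[0]=0,low[1]=?,low[2]=?,low[3]=?,low[4]=?,low[5]=1,low[6]=2,low[7]=?); scc=(scc[0]=?,scc[1]=?,scc[2]=?,scc[3]=?,scc[4]=?,scc[5]=1,scc[6]=0,scc[7]=?)
step 3: low=(low[0]=0,low[1]=?,low[2]=?,low[3]=?,low[4]=?,low[5]=1,low[6]=2,low[7]=?); scc=(scc[0]=2,scc[1]=?,scc[2]=?,scc[3]=?,scc[4]=?,scc[5]=1,scc[6]=0,scc[7]=?)
step 4: low=(low[0]=0,low[1]=3,low[2]=5,low[3]=?,low[4]=5,low[5]=1,low[6]=2,low[7]=4); scc=(scc[0]=2,scc[1]=?,scc[2]=?,scc[3]=?,scc[4]=?,scc[5]=1,scc[6]=0,scc[7]=?)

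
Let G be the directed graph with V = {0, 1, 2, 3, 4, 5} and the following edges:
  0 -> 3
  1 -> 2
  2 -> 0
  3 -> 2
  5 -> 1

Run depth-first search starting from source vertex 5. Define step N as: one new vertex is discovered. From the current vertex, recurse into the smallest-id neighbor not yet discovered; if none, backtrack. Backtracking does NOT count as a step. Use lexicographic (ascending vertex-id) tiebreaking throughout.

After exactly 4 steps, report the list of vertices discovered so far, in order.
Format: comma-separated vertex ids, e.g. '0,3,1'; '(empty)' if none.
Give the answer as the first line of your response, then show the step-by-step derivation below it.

5,1,2,0

step 1: discover 5; path=5; order=5
step 2: discover 1; path=5>1; order=5,1
step 3: discover 2; path=5>1>2; order=5,1,2
step 4: discover 0; path=5>1>2>0; order=5,1,2,0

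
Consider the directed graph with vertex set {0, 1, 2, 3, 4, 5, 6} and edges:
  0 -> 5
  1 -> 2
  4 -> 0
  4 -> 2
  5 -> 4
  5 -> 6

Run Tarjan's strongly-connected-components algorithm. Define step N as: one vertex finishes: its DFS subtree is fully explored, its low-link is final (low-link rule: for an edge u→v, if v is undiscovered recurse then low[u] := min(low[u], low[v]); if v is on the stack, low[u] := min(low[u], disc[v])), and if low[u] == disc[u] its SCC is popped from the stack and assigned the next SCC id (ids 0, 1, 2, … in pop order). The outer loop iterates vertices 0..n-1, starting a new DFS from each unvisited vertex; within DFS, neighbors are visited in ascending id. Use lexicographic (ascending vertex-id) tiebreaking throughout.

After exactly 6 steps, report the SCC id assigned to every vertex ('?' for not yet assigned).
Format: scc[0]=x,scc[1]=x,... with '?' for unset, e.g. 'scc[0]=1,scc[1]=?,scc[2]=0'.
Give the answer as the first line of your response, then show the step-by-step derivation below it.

scc[0]=2,scc[1]=3,scc[2]=0,scc[3]=?,scc[4]=2,scc[5]=2,scc[6]=1

step 1: low=(low[0]=0,low[1]=?,low[2]=3,low[3]=?,low[4]=0,low[5]=1,low[6]=?); scc=(scc[0]=?,scc[1]=?,scc[2]=0,scc[3]=?,scc[4]=?,scc[5]=?,scc[6]=?)
step 2: low=(low[0]=0,low[1]=?,low[2]=3,low[3]=?,low[4]=0,low[5]=1,low[6]=?); scc=(scc[0]=?,scc[1]=?,scc[2]=0,scc[3]=?,scc[4]=?,scc[5]=?,scc[6]=?)
step 3: low=(low[0]=0,low[1]=?,low[2]=3,low[3]=?,low[4]=0,low[5]=0,low[6]=4); scc=(scc[0]=?,scc[1]=?,scc[2]=0,scc[3]=?,scc[4]=?,scc[5]=?,scc[6]=1)
step 4: low=(low[0]=0,low[1]=?,low[2]=3,low[3]=?,low[4]=0,low[5]=0,low[6]=4); scc=(scc[0]=?,scc[1]=?,scc[2]=0,scc[3]=?,scc[4]=?,scc[5]=?,scc[6]=1)
step 5: low=(low[0]=0,low[1]=?,low[2]=3,low[3]=?,low[4]=0,low[5]=0,low[6]=4); scc=(scc[0]=2,scc[1]=?,scc[2]=0,scc[3]=?,scc[4]=2,scc[5]=2,scc[6]=1)
step 6: low=(low[0]=0,low[1]=5,low[2]=3,low[3]=?,low[4]=0,low[5]=0,low[6]=4); scc=(scc[0]=2,scc[1]=3,scc[2]=0,scc[3]=?,scc[4]=2,scc[5]=2,scc[6]=1)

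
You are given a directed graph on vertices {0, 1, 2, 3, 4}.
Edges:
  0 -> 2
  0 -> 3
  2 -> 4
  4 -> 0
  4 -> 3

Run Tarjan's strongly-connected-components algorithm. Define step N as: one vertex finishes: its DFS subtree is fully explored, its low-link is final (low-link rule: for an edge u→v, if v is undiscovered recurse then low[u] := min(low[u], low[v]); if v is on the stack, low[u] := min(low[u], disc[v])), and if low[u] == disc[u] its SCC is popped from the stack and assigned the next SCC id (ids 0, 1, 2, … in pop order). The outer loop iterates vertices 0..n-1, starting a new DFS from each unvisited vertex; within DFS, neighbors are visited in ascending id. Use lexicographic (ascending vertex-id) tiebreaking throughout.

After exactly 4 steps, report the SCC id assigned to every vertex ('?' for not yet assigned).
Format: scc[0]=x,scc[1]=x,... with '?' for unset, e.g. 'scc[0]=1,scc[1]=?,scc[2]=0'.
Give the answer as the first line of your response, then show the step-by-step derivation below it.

scc[0]=1,scc[1]=?,scc[2]=1,scc[3]=0,scc[4]=1

step 1: low=(low[0]=0,low[1]=?,low[2]=1,low[3]=3,low[4]=0); scc=(scc[0]=?,scc[1]=?,scc[2]=?,scc[3]=0,scc[4]=?)
step 2: low=(low[0]=0,low[1]=?,low[2]=1,low[3]=3,low[4]=0); scc=(scc[0]=?,scc[1]=?,scc[2]=?,scc[3]=0,scc[4]=?)
step 3: low=(low[0]=0,low[1]=?,low[2]=0,low[3]=3,low[4]=0); scc=(scc[0]=?,scc[1]=?,scc[2]=?,scc[3]=0,scc[4]=?)
step 4: low=(low[0]=0,low[1]=?,low[2]=0,low[3]=3,low[4]=0); scc=(scc[0]=1,scc[1]=?,scc[2]=1,scc[3]=0,scc[4]=1)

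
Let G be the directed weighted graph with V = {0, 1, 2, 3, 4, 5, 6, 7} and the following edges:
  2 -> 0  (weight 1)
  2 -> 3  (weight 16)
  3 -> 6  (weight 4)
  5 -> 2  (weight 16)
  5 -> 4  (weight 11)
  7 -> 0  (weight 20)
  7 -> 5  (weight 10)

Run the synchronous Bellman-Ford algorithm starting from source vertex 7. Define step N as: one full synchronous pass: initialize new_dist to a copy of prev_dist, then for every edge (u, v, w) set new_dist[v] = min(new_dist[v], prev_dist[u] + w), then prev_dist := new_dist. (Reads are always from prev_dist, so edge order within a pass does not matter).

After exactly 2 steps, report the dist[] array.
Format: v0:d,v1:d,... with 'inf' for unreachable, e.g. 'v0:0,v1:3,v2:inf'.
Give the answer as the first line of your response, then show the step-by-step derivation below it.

v0:20,v1:inf,v2:26,v3:inf,v4:21,v5:10,v6:inf,v7:0

step 1: dist = v0:20,v1:inf,v2:inf,v3:inf,v4:inf,v5:10,v6:inf,v7:0
step 2: dist = v0:20,v1:inf,v2:26,v3:inf,v4:21,v5:10,v6:inf,v7:0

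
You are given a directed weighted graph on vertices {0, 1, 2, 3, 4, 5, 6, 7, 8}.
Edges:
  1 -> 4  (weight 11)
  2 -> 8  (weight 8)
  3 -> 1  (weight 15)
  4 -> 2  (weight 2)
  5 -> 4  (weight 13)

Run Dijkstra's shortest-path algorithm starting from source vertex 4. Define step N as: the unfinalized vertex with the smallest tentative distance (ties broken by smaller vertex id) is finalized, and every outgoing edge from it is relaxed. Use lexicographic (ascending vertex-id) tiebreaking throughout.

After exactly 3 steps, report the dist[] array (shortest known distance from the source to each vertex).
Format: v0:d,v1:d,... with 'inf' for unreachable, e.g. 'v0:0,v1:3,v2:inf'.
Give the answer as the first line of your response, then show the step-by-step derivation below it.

v0:inf,v1:inf,v2:2,v3:inf,v4:0,v5:inf,v6:inf,v7:inf,v8:10

step 1: dist = v0:inf,v1:inf,v2:2,v3:inf,v4:0,v5:inf,v6:inf,v7:inf,v8:inf
step 2: dist = v0:inf,v1:inf,v2:2,v3:inf,v4:0,v5:inf,v6:inf,v7:inf,v8:10
step 3: dist = v0:inf,v1:inf,v2:2,v3:inf,v4:0,v5:inf,v6:inf,v7:inf,v8:10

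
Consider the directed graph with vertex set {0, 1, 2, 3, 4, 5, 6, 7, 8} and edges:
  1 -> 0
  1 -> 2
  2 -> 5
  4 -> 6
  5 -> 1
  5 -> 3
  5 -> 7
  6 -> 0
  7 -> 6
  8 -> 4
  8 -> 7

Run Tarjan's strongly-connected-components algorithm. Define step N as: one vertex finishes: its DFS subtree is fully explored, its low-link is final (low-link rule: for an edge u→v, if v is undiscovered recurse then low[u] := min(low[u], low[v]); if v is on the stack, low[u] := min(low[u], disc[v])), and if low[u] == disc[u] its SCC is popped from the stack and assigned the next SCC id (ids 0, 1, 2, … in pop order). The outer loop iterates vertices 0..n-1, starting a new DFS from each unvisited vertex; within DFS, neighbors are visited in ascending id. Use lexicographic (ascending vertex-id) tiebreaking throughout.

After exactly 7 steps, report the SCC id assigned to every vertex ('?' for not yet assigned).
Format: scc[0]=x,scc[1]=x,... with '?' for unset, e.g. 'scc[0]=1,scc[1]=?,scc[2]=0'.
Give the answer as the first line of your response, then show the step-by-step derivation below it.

scc[0]=0,scc[1]=4,scc[2]=4,scc[3]=1,scc[4]=?,scc[5]=4,scc[6]=2,scc[7]=3,scc[8]=?

step 1: low=(low[0]=0,low[1]=?,low[2]=?,low[3]=?,low[4]=?,low[5]=?,low[6]=?,low[7]=?,low[8]=?); scc=(scc[0]=0,scc[1]=?,scc[2]=?,scc[3]=?,scc[4]=?,scc[5]=?,scc[6]=?,scc[7]=?,scc[8]=?)
step 2: low=(low[0]=0,low[1]=1,low[2]=2,low[3]=4,low[4]=?,low[5]=1,low[6]=?,low[7]=?,low[8]=?); scc=(scc[0]=0,scc[1]=?,scc[2]=?,scc[3]=1,scc[4]=?,scc[5]=?,scc[6]=?,scc[7]=?,scc[8]=?)
step 3: low=(low[0]=0,low[1]=1,low[2]=2,low[3]=4,low[4]=?,low[5]=1,low[6]=6,low[7]=5,low[8]=?); scc=(scc[0]=0,scc[1]=?,scc[2]=?,scc[3]=1,scc[4]=?,scc[5]=?,scc[6]=2,scc[7]=?,scc[8]=?)
step 4: low=(low[0]=0,low[1]=1,low[2]=2,low[3]=4,low[4]=?,low[5]=1,low[6]=6,low[7]=5,low[8]=?); scc=(scc[0]=0,scc[1]=?,scc[2]=?,scc[3]=1,scc[4]=?,scc[5]=?,scc[6]=2,scc[7]=3,scc[8]=?)
step 5: low=(low[0]=0,low[1]=1,low[2]=2,low[3]=4,low[4]=?,low[5]=1,low[6]=6,low[7]=5,low[8]=?); scc=(scc[0]=0,scc[1]=?,scc[2]=?,scc[3]=1,scc[4]=?,scc[5]=?,scc[6]=2,scc[7]=3,scc[8]=?)
step 6: low=(low[0]=0,low[1]=1,low[2]=1,low[3]=4,low[4]=?,low[5]=1,low[6]=6,low[7]=5,low[8]=?); scc=(scc[0]=0,scc[1]=?,scc[2]=?,scc[3]=1,scc[4]=?,scc[5]=?,scc[6]=2,scc[7]=3,scc[8]=?)
step 7: low=(low[0]=0,low[1]=1,low[2]=1,low[3]=4,low[4]=?,low[5]=1,low[6]=6,low[7]=5,low[8]=?); scc=(scc[0]=0,scc[1]=4,scc[2]=4,scc[3]=1,scc[4]=?,scc[5]=4,scc[6]=2,scc[7]=3,scc[8]=?)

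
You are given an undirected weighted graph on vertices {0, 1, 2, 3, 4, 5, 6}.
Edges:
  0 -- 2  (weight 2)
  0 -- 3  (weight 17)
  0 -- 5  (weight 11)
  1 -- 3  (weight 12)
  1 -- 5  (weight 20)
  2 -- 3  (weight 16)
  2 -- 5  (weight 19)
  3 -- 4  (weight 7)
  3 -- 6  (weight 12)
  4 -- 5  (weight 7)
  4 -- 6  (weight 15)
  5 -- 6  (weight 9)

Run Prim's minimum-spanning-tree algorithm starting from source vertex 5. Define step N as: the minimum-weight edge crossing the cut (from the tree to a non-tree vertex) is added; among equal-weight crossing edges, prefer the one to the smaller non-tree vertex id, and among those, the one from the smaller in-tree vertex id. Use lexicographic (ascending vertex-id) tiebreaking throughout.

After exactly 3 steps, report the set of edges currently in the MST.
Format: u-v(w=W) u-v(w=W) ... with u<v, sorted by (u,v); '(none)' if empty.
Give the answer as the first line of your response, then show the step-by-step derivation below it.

3-4(w=7) 4-5(w=7) 5-6(w=9)

step 1: add edge 4-5 (w=7); MST = {4-5(w=7)}
step 2: add edge 3-4 (w=7); MST = {3-4(w=7) 4-5(w=7)}
step 3: add edge 5-6 (w=9); MST = {3-4(w=7) 4-5(w=7) 5-6(w=9)}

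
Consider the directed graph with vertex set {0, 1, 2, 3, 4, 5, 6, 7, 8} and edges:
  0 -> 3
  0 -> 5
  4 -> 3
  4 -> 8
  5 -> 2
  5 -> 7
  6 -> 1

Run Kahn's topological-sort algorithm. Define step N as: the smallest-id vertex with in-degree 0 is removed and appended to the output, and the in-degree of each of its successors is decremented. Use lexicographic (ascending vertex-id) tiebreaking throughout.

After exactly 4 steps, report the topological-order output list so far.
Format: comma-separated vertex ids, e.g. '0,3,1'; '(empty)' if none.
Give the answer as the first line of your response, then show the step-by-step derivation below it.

0,4,3,5

step 1: output 0; order=[0]; indeg=(0,1,1,1,0,0,0,1,1)
step 2: output 4; order=[0,4]; indeg=(0,1,1,0,0,0,0,1,0)
step 3: output 3; order=[0,4,3]; indeg=(0,1,1,0,0,0,0,1,0)
step 4: output 5; order=[0,4,3,5]; indeg=(0,1,0,0,0,0,0,0,0)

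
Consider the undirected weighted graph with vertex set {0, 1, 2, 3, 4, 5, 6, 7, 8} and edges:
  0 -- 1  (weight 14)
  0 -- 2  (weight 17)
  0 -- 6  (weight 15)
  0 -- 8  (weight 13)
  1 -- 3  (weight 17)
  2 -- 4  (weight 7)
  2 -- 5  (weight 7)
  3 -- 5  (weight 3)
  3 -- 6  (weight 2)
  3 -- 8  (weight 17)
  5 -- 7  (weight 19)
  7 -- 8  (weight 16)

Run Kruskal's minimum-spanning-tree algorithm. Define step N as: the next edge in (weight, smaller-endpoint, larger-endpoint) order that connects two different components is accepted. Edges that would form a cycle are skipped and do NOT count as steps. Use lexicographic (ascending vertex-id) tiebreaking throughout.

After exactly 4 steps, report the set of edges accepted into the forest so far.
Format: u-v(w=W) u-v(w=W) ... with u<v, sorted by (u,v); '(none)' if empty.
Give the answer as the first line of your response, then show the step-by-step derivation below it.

2-4(w=7) 2-5(w=7) 3-5(w=3) 3-6(w=2)

step 1: add edge 3-6 (w=2); MST = {3-6(w=2)}
step 2: add edge 3-5 (w=3); MST = {3-5(w=3) 3-6(w=2)}
step 3: add edge 2-4 (w=7); MST = {2-4(w=7) 3-5(w=3) 3-6(w=2)}
step 4: add edge 2-5 (w=7); MST = {2-4(w=7) 2-5(w=7) 3-5(w=3) 3-6(w=2)}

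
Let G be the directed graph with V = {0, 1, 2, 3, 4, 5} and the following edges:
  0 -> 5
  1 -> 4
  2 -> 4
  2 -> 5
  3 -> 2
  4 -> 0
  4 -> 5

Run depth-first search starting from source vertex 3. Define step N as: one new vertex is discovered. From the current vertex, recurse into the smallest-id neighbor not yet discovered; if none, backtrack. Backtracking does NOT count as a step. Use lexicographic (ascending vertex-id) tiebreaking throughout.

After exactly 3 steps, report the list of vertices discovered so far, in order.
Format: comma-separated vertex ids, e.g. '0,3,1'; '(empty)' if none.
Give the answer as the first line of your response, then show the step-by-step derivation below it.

3,2,4

step 1: discover 3; path=3; order=3
step 2: discover 2; path=3>2; order=3,2
step 3: discover 4; path=3>2>4; order=3,2,4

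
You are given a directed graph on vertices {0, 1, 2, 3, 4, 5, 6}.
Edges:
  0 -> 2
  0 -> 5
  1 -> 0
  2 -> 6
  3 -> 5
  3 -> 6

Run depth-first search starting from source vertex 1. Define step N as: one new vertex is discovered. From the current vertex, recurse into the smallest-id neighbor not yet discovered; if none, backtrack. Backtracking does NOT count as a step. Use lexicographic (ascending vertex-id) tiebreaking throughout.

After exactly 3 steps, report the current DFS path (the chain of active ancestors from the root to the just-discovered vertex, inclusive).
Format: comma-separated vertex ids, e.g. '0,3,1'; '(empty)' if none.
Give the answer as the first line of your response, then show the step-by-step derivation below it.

1,0,2

step 1: discover 1; path=1; order=1
step 2: discover 0; path=1>0; order=1,0
step 3: discover 2; path=1>0>2; order=1,0,2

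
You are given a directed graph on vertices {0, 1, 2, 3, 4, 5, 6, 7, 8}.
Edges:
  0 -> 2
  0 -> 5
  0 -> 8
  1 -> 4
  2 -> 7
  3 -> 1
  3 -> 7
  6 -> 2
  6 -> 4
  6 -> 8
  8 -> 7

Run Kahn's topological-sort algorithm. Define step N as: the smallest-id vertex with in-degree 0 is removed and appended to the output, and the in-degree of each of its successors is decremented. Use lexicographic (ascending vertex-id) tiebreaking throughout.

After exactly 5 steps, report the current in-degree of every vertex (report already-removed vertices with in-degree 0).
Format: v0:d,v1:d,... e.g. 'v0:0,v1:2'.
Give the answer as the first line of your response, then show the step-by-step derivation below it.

v0:0,v1:0,v2:0,v3:0,v4:0,v5:0,v6:0,v7:2,v8:0

step 1: output 0; order=[0]; indeg=(0,1,1,0,2,0,0,3,1)
step 2: output 3; order=[0,3]; indeg=(0,0,1,0,2,0,0,2,1)
step 3: output 1; order=[0,3,1]; indeg=(0,0,1,0,1,0,0,2,1)
step 4: output 5; order=[0,3,1,5]; indeg=(0,0,1,0,1,0,0,2,1)
step 5: output 6; order=[0,3,1,5,6]; indeg=(0,0,0,0,0,0,0,2,0)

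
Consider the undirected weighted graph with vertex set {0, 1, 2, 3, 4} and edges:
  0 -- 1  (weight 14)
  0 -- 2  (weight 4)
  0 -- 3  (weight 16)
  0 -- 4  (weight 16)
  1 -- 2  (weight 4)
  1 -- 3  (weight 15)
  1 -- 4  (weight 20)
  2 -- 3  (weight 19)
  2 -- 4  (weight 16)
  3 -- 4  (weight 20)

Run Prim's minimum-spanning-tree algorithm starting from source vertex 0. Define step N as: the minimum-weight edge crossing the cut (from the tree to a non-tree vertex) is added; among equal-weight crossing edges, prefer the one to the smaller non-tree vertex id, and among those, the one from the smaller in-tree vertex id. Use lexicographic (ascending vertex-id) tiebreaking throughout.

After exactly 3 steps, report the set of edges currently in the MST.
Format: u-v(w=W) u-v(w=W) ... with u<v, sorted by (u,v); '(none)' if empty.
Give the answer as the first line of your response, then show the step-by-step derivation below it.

0-2(w=4) 1-2(w=4) 1-3(w=15)

step 1: add edge 0-2 (w=4); MST = {0-2(w=4)}
step 2: add edge 1-2 (w=4); MST = {0-2(w=4) 1-2(w=4)}
step 3: add edge 1-3 (w=15); MST = {0-2(w=4) 1-2(w=4) 1-3(w=15)}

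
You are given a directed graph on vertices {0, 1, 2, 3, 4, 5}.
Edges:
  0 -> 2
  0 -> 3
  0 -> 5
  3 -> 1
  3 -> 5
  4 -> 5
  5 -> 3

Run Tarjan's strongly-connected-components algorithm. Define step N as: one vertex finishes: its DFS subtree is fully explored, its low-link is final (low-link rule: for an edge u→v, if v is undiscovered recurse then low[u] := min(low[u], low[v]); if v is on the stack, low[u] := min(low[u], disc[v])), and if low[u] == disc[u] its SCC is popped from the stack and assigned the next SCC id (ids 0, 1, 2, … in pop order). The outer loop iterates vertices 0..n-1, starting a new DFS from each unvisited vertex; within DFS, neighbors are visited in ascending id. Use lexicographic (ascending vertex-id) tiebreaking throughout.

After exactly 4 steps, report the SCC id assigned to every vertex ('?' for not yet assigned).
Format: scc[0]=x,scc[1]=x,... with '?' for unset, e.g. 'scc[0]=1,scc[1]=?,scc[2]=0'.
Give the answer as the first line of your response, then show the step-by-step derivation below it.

scc[0]=?,scc[1]=1,scc[2]=0,scc[3]=2,scc[4]=?,scc[5]=2

step 1: low=(low[0]=0,low[1]=?,low[2]=1,low[3]=?,low[4]=?,low[5]=?); scc=(scc[0]=?,scc[1]=?,scc[2]=0,scc[3]=?,scc[4]=?,scc[5]=?)
step 2: low=(low[0]=0,low[1]=3,low[2]=1,low[3]=2,low[4]=?,low[5]=?); scc=(scc[0]=?,scc[1]=1,scc[2]=0,scc[3]=?,scc[4]=?,scc[5]=?)
step 3: low=(low[0]=0,low[1]=3,low[2]=1,low[3]=2,low[4]=?,low[5]=2); scc=(scc[0]=?,scc[1]=1,scc[2]=0,scc[3]=?,scc[4]=?,scc[5]=?)
step 4: low=(low[0]=0,low[1]=3,low[2]=1,low[3]=2,low[4]=?,low[5]=2); scc=(scc[0]=?,scc[1]=1,scc[2]=0,scc[3]=2,scc[4]=?,scc[5]=2)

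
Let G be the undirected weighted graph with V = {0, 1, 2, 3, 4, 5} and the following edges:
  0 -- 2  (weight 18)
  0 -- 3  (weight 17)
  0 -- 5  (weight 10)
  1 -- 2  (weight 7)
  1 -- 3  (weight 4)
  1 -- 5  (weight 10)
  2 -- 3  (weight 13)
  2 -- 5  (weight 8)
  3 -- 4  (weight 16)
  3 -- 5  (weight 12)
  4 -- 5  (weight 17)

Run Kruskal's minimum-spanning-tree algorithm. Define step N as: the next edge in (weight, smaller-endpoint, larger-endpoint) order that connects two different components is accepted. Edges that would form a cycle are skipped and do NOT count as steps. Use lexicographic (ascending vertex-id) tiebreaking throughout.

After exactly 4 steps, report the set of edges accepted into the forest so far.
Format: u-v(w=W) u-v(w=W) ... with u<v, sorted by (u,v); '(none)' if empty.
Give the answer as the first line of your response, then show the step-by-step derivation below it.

0-5(w=10) 1-2(w=7) 1-3(w=4) 2-5(w=8)

step 1: add edge 1-3 (w=4); MST = {1-3(w=4)}
step 2: add edge 1-2 (w=7); MST = {1-2(w=7) 1-3(w=4)}
step 3: add edge 2-5 (w=8); MST = {1-2(w=7) 1-3(w=4) 2-5(w=8)}
step 4: add edge 0-5 (w=10); MST = {0-5(w=10) 1-2(w=7) 1-3(w=4) 2-5(w=8)}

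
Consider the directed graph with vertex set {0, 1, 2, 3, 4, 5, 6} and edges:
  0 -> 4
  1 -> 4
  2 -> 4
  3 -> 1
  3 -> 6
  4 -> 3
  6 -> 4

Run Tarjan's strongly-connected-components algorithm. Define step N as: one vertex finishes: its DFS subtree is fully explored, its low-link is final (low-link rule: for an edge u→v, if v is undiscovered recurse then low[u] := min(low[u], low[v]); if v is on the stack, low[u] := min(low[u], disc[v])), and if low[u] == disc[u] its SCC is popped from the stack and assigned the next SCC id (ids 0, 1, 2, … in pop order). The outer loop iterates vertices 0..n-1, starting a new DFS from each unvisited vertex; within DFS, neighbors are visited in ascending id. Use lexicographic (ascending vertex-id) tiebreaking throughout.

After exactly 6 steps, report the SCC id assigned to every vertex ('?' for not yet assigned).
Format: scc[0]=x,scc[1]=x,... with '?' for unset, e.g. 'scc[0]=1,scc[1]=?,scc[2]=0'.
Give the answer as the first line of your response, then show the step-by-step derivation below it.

scc[0]=1,scc[1]=0,scc[2]=2,scc[3]=0,scc[4]=0,scc[5]=?,scc[6]=0

step 1: low=(low[0]=0,low[1]=1,low[2]=?,low[3]=2,low[4]=1,low[5]=?,low[6]=?); scc=(scc[0]=?,scc[1]=?,scc[2]=?,scc[3]=?,scc[4]=?,scc[5]=?,scc[6]=?)
step 2: low=(low[0]=0,low[1]=1,low[2]=?,low[3]=1,low[4]=1,low[5]=?,low[6]=1); scc=(scc[0]=?,scc[1]=?,scc[2]=?,scc[3]=?,scc[4]=?,scc[5]=?,scc[6]=?)
step 3: low=(low[0]=0,low[1]=1,low[2]=?,low[3]=1,low[4]=1,low[5]=?,low[6]=1); scc=(scc[0]=?,scc[1]=?,scc[2]=?,scc[3]=?,scc[4]=?,scc[5]=?,scc[6]=?)
step 4: low=(low[0]=0,low[1]=1,low[2]=?,low[3]=1,low[4]=1,low[5]=?,low[6]=1); scc=(scc[0]=?,scc[1]=0,scc[2]=?,scc[3]=0,scc[4]=0,scc[5]=?,scc[6]=0)
step 5: low=(low[0]=0,low[1]=1,low[2]=?,low[3]=1,low[4]=1,low[5]=?,low[6]=1); scc=(scc[0]=1,scc[1]=0,scc[2]=?,scc[3]=0,scc[4]=0,scc[5]=?,scc[6]=0)
step 6: low=(low[0]=0,low[1]=1,low[2]=5,low[3]=1,low[4]=1,low[5]=?,low[6]=1); scc=(scc[0]=1,scc[1]=0,scc[2]=2,scc[3]=0,scc[4]=0,scc[5]=?,scc[6]=0)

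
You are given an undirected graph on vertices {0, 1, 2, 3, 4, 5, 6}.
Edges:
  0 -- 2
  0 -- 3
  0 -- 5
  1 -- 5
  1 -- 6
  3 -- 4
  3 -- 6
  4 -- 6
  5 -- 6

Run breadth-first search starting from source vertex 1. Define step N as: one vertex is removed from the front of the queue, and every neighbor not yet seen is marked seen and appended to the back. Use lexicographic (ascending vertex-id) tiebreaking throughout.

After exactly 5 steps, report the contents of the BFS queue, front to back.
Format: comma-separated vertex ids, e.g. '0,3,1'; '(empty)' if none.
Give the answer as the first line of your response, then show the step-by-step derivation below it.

4,2

step 1: dequeue 1; queue=[5,6]; order=1
step 2: dequeue 5; queue=[6,0]; order=1,5
step 3: dequeue 6; queue=[0,3,4]; order=1,5,6
step 4: dequeue 0; queue=[3,4,2]; order=1,5,6,0
step 5: dequeue 3; queue=[4,2]; order=1,5,6,0,3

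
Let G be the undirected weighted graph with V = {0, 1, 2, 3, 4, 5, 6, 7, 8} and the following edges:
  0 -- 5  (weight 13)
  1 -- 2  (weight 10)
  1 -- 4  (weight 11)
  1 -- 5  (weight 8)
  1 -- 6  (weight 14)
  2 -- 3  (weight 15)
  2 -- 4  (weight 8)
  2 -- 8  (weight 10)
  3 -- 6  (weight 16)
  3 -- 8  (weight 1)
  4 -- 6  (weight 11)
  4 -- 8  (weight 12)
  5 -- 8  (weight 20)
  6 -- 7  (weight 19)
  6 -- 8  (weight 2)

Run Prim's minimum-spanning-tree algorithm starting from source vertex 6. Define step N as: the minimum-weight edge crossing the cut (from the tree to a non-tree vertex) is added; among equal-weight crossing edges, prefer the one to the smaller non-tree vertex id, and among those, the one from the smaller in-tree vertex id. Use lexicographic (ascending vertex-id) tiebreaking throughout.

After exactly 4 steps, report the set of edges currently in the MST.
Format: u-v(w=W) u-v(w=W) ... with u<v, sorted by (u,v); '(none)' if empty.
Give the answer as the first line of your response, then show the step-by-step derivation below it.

2-4(w=8) 2-8(w=10) 3-8(w=1) 6-8(w=2)

step 1: add edge 6-8 (w=2); MST = {6-8(w=2)}
step 2: add edge 3-8 (w=1); MST = {3-8(w=1) 6-8(w=2)}
step 3: add edge 2-8 (w=10); MST = {2-8(w=10) 3-8(w=1) 6-8(w=2)}
step 4: add edge 2-4 (w=8); MST = {2-4(w=8) 2-8(w=10) 3-8(w=1) 6-8(w=2)}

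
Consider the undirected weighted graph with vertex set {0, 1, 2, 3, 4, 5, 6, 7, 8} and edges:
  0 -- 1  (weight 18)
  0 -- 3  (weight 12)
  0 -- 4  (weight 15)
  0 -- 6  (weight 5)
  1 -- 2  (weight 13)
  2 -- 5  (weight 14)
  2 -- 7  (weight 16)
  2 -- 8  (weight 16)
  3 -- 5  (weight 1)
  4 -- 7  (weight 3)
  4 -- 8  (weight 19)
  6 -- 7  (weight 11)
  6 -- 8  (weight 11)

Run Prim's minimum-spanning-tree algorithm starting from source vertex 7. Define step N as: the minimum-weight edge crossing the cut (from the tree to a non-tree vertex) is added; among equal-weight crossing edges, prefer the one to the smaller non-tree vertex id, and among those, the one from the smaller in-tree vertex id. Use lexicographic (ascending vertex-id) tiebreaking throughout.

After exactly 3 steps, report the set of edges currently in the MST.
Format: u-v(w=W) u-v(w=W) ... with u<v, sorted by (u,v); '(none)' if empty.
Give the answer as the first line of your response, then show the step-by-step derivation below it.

0-6(w=5) 4-7(w=3) 6-7(w=11)

step 1: add edge 4-7 (w=3); MST = {4-7(w=3)}
step 2: add edge 6-7 (w=11); MST = {4-7(w=3) 6-7(w=11)}
step 3: add edge 0-6 (w=5); MST = {0-6(w=5) 4-7(w=3) 6-7(w=11)}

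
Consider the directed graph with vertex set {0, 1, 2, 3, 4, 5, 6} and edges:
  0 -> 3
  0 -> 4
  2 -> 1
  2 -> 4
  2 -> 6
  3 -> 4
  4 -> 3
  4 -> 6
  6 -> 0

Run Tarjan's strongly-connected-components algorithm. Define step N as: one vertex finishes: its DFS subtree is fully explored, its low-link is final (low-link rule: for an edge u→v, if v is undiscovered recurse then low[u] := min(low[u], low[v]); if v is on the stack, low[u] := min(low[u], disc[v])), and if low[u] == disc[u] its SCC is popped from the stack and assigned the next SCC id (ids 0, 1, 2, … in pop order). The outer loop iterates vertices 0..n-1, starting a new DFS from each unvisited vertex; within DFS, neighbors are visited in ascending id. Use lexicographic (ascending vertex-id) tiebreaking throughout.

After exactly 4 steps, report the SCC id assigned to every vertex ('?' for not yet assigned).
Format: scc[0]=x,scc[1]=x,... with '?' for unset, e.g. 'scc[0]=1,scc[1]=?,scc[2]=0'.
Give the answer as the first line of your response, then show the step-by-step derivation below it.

scc[0]=0,scc[1]=?,scc[2]=?,scc[3]=0,scc[4]=0,scc[5]=?,scc[6]=0

step 1: low=(low[0]=0,low[1]=?,low[2]=?,low[3]=1,low[4]=1,low[5]=?,low[6]=0); scc=(scc[0]=?,scc[1]=?,scc[2]=?,scc[3]=?,scc[4]=?,scc[5]=?,scc[6]=?)
step 2: low=(low[0]=0,low[1]=?,low[2]=?,low[3]=1,low[4]=0,low[5]=?,low[6]=0); scc=(scc[0]=?,scc[1]=?,scc[2]=?,scc[3]=?,scc[4]=?,scc[5]=?,scc[6]=?)
step 3: low=(low[0]=0,low[1]=?,low[2]=?,low[3]=0,low[4]=0,low[5]=?,low[6]=0); scc=(scc[0]=?,scc[1]=?,scc[2]=?,scc[3]=?,scc[4]=?,scc[5]=?,scc[6]=?)
step 4: low=(low[0]=0,low[1]=?,low[2]=?,low[3]=0,low[4]=0,low[5]=?,low[6]=0); scc=(scc[0]=0,scc[1]=?,scc[2]=?,scc[3]=0,scc[4]=0,scc[5]=?,scc[6]=0)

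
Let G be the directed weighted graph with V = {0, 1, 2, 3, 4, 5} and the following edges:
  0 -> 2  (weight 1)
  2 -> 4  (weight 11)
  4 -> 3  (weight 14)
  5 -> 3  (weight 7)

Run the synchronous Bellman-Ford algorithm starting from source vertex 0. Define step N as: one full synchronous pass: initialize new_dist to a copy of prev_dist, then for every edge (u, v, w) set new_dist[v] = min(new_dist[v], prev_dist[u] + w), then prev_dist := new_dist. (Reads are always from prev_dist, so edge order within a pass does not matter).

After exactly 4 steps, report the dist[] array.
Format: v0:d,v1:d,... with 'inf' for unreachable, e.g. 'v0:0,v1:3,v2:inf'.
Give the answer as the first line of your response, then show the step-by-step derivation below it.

v0:0,v1:inf,v2:1,v3:26,v4:12,v5:inf

step 1: dist = v0:0,v1:inf,v2:1,v3:inf,v4:inf,v5:inf
step 2: dist = v0:0,v1:inf,v2:1,v3:inf,v4:12,v5:inf
step 3: dist = v0:0,v1:inf,v2:1,v3:26,v4:12,v5:inf
step 4: dist = v0:0,v1:inf,v2:1,v3:26,v4:12,v5:inf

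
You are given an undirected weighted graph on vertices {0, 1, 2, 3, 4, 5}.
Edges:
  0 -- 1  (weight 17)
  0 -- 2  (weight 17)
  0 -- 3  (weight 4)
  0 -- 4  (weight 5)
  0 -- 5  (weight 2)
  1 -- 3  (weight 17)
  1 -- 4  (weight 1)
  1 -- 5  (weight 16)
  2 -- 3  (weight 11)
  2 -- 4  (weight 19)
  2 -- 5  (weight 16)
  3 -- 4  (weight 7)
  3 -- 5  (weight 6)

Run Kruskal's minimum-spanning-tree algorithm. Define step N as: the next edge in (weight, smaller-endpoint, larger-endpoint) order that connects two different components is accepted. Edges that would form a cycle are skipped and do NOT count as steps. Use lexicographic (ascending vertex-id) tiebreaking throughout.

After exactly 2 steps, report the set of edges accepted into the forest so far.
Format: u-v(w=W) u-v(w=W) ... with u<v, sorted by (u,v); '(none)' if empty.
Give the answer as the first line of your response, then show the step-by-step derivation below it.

0-5(w=2) 1-4(w=1)

step 1: add edge 1-4 (w=1); MST = {1-4(w=1)}
step 2: add edge 0-5 (w=2); MST = {0-5(w=2) 1-4(w=1)}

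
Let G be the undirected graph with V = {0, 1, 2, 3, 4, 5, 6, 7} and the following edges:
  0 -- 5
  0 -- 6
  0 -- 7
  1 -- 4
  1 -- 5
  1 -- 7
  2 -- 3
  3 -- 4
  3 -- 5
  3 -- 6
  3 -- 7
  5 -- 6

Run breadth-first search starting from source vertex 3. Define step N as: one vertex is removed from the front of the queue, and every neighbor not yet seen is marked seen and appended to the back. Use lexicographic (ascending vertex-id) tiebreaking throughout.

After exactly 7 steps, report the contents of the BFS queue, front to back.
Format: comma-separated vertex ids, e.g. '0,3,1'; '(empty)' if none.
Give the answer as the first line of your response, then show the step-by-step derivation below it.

0

step 1: dequeue 3; queue=[2,4,5,6,7]; order=3
step 2: dequeue 2; queue=[4,5,6,7]; order=3,2
step 3: dequeue 4; queue=[5,6,7,1]; order=3,2,4
step 4: dequeue 5; queue=[6,7,1,0]; order=3,2,4,5
step 5: dequeue 6; queue=[7,1,0]; order=3,2,4,5,6
step 6: dequeue 7; queue=[1,0]; order=3,2,4,5,6,7
step 7: dequeue 1; queue=[0]; order=3,2,4,5,6,7,1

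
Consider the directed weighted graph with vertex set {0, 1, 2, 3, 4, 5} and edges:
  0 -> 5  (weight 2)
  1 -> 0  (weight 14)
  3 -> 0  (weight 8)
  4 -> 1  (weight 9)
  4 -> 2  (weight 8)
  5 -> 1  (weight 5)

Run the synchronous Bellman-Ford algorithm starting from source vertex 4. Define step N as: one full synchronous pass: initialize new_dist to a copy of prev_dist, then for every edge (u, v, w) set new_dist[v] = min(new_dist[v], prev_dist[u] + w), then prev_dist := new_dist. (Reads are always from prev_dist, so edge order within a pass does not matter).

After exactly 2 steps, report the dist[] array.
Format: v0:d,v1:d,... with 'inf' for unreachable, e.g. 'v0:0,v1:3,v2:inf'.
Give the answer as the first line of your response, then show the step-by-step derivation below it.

v0:23,v1:9,v2:8,v3:inf,v4:0,v5:inf

step 1: dist = v0:inf,v1:9,v2:8,v3:inf,v4:0,v5:inf
step 2: dist = v0:23,v1:9,v2:8,v3:inf,v4:0,v5:inf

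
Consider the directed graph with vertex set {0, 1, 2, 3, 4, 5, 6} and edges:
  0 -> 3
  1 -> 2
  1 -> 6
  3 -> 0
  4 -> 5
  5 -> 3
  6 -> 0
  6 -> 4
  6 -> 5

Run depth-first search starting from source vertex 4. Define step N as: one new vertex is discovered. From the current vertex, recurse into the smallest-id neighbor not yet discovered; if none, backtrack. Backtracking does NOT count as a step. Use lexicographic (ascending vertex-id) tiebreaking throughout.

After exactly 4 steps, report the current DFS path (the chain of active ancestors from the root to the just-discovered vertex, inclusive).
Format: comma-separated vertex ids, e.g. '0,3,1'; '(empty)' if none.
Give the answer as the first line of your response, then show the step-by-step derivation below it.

4,5,3,0

step 1: discover 4; path=4; order=4
step 2: discover 5; path=4>5; order=4,5
step 3: discover 3; path=4>5>3; order=4,5,3
step 4: discover 0; path=4>5>3>0; order=4,5,3,0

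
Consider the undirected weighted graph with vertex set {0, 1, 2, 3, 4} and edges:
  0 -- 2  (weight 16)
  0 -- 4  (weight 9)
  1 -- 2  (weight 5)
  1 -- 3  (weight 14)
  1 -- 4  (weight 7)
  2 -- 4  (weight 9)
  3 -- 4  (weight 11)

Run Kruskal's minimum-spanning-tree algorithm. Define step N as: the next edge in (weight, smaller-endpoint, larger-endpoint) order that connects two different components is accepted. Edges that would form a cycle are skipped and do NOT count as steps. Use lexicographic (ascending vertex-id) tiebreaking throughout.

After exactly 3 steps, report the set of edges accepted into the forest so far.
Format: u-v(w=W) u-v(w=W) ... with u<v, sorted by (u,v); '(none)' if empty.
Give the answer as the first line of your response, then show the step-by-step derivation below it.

0-4(w=9) 1-2(w=5) 1-4(w=7)

step 1: add edge 1-2 (w=5); MST = {1-2(w=5)}
step 2: add edge 1-4 (w=7); MST = {1-2(w=5) 1-4(w=7)}
step 3: add edge 0-4 (w=9); MST = {0-4(w=9) 1-2(w=5) 1-4(w=7)}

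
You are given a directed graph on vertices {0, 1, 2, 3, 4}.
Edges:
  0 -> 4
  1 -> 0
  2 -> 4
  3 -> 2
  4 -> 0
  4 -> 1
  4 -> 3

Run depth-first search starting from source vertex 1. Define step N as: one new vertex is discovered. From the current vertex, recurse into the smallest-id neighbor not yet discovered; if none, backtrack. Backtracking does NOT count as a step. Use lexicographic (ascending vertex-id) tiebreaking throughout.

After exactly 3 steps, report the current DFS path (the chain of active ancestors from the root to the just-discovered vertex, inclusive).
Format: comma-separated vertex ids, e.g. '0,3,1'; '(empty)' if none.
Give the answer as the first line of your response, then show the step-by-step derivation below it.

1,0,4

step 1: discover 1; path=1; order=1
step 2: discover 0; path=1>0; order=1,0
step 3: discover 4; path=1>0>4; order=1,0,4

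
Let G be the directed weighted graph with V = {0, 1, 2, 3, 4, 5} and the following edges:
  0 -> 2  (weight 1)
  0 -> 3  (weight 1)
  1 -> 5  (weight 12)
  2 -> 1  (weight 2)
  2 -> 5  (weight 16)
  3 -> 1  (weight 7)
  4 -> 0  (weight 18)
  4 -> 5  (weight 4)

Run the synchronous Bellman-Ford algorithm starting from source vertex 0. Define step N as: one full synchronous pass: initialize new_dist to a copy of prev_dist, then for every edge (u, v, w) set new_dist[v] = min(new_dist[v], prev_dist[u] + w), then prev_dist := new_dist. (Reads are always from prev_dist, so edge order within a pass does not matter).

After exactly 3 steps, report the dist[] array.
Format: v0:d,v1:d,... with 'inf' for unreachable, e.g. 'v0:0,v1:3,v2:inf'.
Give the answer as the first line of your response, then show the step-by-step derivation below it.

v0:0,v1:3,v2:1,v3:1,v4:inf,v5:15

step 1: dist = v0:0,v1:inf,v2:1,v3:1,v4:inf,v5:inf
step 2: dist = v0:0,v1:3,v2:1,v3:1,v4:inf,v5:17
step 3: dist = v0:0,v1:3,v2:1,v3:1,v4:inf,v5:15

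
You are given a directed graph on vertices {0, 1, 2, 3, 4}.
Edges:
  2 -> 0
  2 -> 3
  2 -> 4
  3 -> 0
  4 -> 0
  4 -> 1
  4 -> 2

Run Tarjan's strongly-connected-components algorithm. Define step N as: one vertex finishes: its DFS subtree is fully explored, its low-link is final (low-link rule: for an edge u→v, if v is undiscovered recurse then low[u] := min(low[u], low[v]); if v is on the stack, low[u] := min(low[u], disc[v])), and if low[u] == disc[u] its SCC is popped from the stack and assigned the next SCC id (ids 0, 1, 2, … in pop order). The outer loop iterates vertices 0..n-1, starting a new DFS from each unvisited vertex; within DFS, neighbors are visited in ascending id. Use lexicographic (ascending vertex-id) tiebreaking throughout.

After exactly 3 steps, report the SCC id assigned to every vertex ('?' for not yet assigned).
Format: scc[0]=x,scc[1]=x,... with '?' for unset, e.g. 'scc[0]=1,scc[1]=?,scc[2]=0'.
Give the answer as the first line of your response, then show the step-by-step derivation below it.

scc[0]=0,scc[1]=1,scc[2]=?,scc[3]=2,scc[4]=?

step 1: low=(low[0]=0,low[1]=?,low[2]=?,low[3]=?,low[4]=?); scc=(scc[0]=0,scc[1]=?,scc[2]=?,scc[3]=?,scc[4]=?)
step 2: low=(low[0]=0,low[1]=1,low[2]=?,low[3]=?,low[4]=?); scc=(scc[0]=0,scc[1]=1,scc[2]=?,scc[3]=?,scc[4]=?)
step 3: low=(low[0]=0,low[1]=1,low[2]=2,low[3]=3,low[4]=?); scc=(scc[0]=0,scc[1]=1,scc[2]=?,scc[3]=2,scc[4]=?)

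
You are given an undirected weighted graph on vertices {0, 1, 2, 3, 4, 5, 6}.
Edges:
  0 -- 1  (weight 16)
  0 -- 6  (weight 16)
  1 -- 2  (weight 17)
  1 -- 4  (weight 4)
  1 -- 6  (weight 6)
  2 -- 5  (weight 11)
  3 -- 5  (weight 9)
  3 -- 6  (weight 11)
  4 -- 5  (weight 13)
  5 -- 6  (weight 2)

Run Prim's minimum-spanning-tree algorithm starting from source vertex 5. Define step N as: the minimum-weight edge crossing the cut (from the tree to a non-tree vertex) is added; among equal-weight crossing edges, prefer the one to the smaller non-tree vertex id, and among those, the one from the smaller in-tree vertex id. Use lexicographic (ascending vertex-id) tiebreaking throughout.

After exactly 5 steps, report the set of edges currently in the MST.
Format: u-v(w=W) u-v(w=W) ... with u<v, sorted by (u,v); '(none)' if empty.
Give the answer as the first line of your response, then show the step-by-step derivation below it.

1-4(w=4) 1-6(w=6) 2-5(w=11) 3-5(w=9) 5-6(w=2)

step 1: add edge 5-6 (w=2); MST = {5-6(w=2)}
step 2: add edge 1-6 (w=6); MST = {1-6(w=6) 5-6(w=2)}
step 3: add edge 1-4 (w=4); MST = {1-4(w=4) 1-6(w=6) 5-6(w=2)}
step 4: add edge 3-5 (w=9); MST = {1-4(w=4) 1-6(w=6) 3-5(w=9) 5-6(w=2)}
step 5: add edge 2-5 (w=11); MST = {1-4(w=4) 1-6(w=6) 2-5(w=11) 3-5(w=9) 5-6(w=2)}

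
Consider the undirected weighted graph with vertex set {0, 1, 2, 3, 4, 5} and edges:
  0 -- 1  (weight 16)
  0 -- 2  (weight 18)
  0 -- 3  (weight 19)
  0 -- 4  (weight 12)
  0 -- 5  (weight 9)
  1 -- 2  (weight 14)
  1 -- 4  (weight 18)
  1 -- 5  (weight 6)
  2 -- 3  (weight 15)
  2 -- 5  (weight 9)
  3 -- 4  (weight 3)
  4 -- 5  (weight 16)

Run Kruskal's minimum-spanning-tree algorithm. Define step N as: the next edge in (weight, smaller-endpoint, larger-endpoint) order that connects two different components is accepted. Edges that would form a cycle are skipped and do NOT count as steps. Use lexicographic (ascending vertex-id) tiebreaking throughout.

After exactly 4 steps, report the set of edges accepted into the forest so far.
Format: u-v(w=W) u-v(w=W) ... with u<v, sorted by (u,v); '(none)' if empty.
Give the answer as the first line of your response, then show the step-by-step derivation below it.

0-5(w=9) 1-5(w=6) 2-5(w=9) 3-4(w=3)

step 1: add edge 3-4 (w=3); MST = {3-4(w=3)}
step 2: add edge 1-5 (w=6); MST = {1-5(w=6) 3-4(w=3)}
step 3: add edge 0-5 (w=9); MST = {0-5(w=9) 1-5(w=6) 3-4(w=3)}
step 4: add edge 2-5 (w=9); MST = {0-5(w=9) 1-5(w=6) 2-5(w=9) 3-4(w=3)}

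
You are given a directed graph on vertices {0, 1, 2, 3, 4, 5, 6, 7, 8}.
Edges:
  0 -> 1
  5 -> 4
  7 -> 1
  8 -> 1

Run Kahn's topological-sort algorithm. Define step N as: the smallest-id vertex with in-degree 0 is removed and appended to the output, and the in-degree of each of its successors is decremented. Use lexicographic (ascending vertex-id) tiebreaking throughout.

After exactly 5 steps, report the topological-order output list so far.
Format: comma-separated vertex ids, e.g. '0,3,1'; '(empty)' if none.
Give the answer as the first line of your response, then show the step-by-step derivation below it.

0,2,3,5,4

step 1: output 0; order=[0]; indeg=(0,2,0,0,1,0,0,0,0)
step 2: output 2; order=[0,2]; indeg=(0,2,0,0,1,0,0,0,0)
step 3: output 3; order=[0,2,3]; indeg=(0,2,0,0,1,0,0,0,0)
step 4: output 5; order=[0,2,3,5]; indeg=(0,2,0,0,0,0,0,0,0)
step 5: output 4; order=[0,2,3,5,4]; indeg=(0,2,0,0,0,0,0,0,0)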